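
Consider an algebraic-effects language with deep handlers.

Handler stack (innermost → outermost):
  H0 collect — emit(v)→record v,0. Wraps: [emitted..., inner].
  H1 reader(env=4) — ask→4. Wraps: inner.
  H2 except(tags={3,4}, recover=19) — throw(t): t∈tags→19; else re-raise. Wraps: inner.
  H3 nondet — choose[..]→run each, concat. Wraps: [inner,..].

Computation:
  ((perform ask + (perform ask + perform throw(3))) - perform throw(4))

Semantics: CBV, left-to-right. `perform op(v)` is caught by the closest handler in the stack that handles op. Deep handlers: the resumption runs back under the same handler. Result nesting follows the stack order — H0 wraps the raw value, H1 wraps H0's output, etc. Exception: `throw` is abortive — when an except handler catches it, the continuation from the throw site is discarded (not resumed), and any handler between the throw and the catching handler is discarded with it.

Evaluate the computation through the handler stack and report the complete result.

Answer: [19]

Working:
ask @ H1 ⇒ 4
ask @ H1 ⇒ 4
throw(3) @ H2 caught ⇒ 19
H3 returns [19]
= [19]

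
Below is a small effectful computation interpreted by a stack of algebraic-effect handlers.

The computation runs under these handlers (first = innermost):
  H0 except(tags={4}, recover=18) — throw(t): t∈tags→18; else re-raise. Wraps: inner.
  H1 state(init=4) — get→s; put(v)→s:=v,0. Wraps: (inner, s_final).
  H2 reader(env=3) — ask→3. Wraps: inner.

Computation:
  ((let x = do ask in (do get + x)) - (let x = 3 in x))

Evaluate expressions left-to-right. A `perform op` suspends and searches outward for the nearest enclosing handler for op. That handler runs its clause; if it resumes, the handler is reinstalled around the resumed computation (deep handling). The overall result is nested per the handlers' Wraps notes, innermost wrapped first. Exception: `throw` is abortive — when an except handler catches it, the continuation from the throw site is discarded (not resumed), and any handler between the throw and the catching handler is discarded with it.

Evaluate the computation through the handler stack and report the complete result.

Working:
ask @ H2 ⇒ 3
get @ H1 ⇒ 4
H0 returns 4
H1 returns (4, 4)
H2 returns (4, 4)
= (4, 4)

Answer: (4, 4)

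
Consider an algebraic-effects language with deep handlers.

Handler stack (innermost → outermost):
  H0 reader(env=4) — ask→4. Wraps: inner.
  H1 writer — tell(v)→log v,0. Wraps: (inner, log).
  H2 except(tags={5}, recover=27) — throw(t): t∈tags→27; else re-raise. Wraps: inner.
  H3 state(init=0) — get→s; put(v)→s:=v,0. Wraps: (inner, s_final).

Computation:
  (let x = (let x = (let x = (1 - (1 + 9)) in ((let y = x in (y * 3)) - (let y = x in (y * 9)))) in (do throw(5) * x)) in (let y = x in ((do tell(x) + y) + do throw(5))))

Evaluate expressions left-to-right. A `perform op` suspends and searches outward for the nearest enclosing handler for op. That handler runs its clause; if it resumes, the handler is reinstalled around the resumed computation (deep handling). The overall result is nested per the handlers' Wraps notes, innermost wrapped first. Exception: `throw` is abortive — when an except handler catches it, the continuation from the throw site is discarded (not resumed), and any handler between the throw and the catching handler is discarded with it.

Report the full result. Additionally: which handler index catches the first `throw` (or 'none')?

Answer: (27, 0) ; first throw caught by: H2

Evaluation trace:
throw(5) @ H2 caught ⇒ 27
H3 returns (27, 0)
= (27, 0)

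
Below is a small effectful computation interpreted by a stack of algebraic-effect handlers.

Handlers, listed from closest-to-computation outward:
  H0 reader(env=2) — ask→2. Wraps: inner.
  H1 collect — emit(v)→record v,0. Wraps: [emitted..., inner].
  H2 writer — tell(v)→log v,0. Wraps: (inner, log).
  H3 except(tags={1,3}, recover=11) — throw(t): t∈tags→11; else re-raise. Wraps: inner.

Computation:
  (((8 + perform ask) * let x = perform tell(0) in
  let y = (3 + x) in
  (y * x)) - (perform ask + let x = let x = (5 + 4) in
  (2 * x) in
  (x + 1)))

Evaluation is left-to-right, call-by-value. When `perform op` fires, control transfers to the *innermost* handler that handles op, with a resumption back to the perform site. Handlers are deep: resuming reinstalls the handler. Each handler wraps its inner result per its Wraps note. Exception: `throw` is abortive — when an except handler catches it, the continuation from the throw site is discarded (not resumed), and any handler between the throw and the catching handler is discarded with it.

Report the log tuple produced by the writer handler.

Step-by-step:
ask @ H0 ⇒ 2
tell(0) @ H2 ⇒ log+=0
ask @ H0 ⇒ 2
H0 returns -21
H1 returns [-21]
H2 returns ([-21], (0))
H3 returns ([-21], (0))
= ([-21], (0))

Answer: (0)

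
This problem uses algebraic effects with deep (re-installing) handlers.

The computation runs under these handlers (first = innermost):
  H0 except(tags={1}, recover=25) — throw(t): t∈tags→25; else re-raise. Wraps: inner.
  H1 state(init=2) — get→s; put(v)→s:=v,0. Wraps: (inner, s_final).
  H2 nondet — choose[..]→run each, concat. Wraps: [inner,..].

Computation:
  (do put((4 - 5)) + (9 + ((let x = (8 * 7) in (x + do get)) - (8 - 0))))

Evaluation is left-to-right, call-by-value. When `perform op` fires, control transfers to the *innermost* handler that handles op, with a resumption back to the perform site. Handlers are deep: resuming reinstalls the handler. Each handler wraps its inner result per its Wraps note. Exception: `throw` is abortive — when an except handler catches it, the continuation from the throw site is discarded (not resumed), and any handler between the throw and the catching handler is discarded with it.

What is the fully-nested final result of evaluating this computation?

Evaluation trace:
put(-1) @ H1 ⇒ s:=-1
get @ H1 ⇒ -1
H0 returns 56
H1 returns (56, -1)
H2 returns [(56, -1)]
= [(56, -1)]

Answer: [(56, -1)]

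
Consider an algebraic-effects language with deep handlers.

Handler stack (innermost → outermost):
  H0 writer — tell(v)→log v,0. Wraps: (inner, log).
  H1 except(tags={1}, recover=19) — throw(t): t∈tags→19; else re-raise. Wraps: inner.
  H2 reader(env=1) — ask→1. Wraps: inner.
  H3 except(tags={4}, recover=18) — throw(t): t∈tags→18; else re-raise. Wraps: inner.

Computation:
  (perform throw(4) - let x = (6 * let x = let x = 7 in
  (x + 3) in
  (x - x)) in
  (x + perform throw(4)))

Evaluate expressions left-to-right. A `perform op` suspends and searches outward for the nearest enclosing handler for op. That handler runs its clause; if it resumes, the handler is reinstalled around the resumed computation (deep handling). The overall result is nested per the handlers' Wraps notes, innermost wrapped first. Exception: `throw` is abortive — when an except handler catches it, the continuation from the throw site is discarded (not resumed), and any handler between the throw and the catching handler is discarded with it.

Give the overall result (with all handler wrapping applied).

Working:
throw(4) @ H1 re-raised
throw(4) @ H3 caught ⇒ 18
= 18

Answer: 18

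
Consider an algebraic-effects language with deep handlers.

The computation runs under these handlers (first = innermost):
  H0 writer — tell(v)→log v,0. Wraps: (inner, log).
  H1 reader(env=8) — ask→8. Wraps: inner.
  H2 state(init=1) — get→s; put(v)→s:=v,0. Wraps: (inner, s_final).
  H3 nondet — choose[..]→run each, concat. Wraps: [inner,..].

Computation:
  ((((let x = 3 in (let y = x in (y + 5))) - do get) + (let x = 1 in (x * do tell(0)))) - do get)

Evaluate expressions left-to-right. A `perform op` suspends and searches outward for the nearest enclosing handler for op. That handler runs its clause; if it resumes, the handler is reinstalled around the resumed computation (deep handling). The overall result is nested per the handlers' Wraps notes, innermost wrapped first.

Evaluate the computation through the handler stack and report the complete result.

Answer: [((6, (0)), 1)]

Step-by-step:
get @ H2 ⇒ 1
tell(0) @ H0 ⇒ log+=0
get @ H2 ⇒ 1
H0 returns (6, (0))
H1 returns (6, (0))
H2 returns ((6, (0)), 1)
H3 returns [((6, (0)), 1)]
= [((6, (0)), 1)]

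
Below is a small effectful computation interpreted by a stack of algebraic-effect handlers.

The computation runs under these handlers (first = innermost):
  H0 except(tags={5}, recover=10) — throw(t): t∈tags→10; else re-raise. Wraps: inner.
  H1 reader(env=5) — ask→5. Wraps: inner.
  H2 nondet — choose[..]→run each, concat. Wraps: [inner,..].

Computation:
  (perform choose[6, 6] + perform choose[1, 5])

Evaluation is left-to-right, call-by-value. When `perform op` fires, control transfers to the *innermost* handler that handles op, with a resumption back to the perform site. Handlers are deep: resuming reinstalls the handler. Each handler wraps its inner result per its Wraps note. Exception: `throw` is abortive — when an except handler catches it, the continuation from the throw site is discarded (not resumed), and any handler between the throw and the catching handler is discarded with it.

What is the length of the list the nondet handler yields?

Answer: 4

Working:
choose[6, 6] @ H2
  branch[0] choose=6:
    choose[1, 5] @ H2
      branch[0] choose=1:
        H0 returns 7
        H1 returns 7
        H2 returns [7]
      branch[1] choose=5:
        H0 returns 11
        H1 returns 11
        H2 returns [11]
  branch[1] choose=6:
    choose[1, 5] @ H2
      branch[0] choose=1:
        H0 returns 7
        H1 returns 7
        H2 returns [7]
      branch[1] choose=5:
        H0 returns 11
        H1 returns 11
        H2 returns [11]
= [7, 11, 7, 11]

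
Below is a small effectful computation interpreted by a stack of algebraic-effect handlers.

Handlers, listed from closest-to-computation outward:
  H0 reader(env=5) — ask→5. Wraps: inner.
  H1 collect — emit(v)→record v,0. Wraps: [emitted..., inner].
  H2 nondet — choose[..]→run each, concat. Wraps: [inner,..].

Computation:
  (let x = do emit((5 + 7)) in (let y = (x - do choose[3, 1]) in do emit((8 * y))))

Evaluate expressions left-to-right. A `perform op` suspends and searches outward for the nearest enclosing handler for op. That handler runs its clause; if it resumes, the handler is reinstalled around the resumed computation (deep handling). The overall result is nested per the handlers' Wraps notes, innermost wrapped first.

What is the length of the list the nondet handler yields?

Step-by-step:
emit(12) @ H1 ⇒ out+=12
choose[3, 1] @ H2
  branch[0] choose=3:
    emit(-24) @ H1 ⇒ out+=-24
    H0 returns 0
    H1 returns [12, -24, 0]
    H2 returns [[12, -24, 0]]
  branch[1] choose=1:
    emit(-8) @ H1 ⇒ out+=-8
    H0 returns 0
    H1 returns [12, -8, 0]
    H2 returns [[12, -8, 0]]
= [[12, -24, 0], [12, -8, 0]]

Answer: 2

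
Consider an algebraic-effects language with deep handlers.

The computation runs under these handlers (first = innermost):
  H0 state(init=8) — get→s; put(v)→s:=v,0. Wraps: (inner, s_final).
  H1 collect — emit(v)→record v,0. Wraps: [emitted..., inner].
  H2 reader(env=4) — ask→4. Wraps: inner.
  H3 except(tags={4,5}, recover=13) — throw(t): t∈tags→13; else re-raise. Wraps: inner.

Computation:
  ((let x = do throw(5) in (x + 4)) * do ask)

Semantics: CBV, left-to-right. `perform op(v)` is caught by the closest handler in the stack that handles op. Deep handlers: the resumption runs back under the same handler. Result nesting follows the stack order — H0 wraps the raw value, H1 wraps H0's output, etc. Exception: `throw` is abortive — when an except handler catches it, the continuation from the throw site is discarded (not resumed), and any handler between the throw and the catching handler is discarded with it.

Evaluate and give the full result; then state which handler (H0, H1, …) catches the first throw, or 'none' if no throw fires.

Step-by-step:
throw(5) @ H3 caught ⇒ 13
= 13

Answer: 13 ; first throw caught by: H3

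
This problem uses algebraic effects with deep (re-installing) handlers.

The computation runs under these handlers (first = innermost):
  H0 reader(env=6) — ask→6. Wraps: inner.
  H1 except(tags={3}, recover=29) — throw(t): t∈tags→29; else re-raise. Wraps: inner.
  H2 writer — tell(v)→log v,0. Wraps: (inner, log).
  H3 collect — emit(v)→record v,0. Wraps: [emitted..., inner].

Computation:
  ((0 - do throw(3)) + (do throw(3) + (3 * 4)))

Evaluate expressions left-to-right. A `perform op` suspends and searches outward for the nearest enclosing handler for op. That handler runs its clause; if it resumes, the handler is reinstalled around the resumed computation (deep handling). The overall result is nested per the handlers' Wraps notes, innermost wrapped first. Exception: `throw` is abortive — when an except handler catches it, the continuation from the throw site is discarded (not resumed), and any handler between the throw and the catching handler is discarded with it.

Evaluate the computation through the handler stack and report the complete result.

Answer: [(29, ())]

Evaluation trace:
throw(3) @ H1 caught ⇒ 29
H2 returns (29, ())
H3 returns [(29, ())]
= [(29, ())]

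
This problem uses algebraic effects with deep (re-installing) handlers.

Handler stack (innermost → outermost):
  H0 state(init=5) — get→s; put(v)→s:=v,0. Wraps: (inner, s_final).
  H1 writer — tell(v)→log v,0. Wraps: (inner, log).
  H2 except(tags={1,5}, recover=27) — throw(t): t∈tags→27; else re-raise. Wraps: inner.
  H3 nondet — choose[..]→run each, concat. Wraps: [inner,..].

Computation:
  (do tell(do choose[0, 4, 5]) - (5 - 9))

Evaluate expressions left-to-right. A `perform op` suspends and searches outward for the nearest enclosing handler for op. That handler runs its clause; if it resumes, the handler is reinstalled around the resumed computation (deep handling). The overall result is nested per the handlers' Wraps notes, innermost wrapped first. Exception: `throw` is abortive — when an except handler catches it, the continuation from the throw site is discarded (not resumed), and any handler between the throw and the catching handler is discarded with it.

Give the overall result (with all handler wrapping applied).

Answer: [((4, 5), (0)), ((4, 5), (4)), ((4, 5), (5))]

Working:
choose[0, 4, 5] @ H3
  branch[0] choose=0:
    tell(0) @ H1 ⇒ log+=0
    H0 returns (4, 5)
    H1 returns ((4, 5), (0))
    H2 returns ((4, 5), (0))
    H3 returns [((4, 5), (0))]
  branch[1] choose=4:
    tell(4) @ H1 ⇒ log+=4
    H0 returns (4, 5)
    H1 returns ((4, 5), (4))
    H2 returns ((4, 5), (4))
    H3 returns [((4, 5), (4))]
  branch[2] choose=5:
    tell(5) @ H1 ⇒ log+=5
    H0 returns (4, 5)
    H1 returns ((4, 5), (5))
    H2 returns ((4, 5), (5))
    H3 returns [((4, 5), (5))]
= [((4, 5), (0)), ((4, 5), (4)), ((4, 5), (5))]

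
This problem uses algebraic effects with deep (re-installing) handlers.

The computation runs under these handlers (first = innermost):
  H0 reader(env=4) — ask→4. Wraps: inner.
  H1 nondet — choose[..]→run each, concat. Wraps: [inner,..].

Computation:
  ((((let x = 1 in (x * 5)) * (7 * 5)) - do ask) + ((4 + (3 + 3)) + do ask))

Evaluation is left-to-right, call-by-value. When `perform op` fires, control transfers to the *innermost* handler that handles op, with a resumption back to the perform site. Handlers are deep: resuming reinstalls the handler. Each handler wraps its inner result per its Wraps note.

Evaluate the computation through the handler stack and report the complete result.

Evaluation trace:
ask @ H0 ⇒ 4
ask @ H0 ⇒ 4
H0 returns 185
H1 returns [185]
= [185]

Answer: [185]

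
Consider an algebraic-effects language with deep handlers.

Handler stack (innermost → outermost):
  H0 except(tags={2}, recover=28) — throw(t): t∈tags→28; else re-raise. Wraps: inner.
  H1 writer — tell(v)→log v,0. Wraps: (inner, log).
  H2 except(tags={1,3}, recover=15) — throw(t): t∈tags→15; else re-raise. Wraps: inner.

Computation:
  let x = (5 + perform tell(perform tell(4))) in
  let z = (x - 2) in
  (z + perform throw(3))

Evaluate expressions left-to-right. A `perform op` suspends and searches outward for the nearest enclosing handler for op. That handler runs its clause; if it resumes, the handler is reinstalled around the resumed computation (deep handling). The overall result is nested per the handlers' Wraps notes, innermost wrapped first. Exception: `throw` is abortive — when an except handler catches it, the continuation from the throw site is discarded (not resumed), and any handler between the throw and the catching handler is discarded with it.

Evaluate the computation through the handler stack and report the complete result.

Evaluation trace:
tell(4) @ H1 ⇒ log+=4
tell(0) @ H1 ⇒ log+=0
throw(3) @ H0 re-raised
throw(3) @ H2 caught ⇒ 15
= 15

Answer: 15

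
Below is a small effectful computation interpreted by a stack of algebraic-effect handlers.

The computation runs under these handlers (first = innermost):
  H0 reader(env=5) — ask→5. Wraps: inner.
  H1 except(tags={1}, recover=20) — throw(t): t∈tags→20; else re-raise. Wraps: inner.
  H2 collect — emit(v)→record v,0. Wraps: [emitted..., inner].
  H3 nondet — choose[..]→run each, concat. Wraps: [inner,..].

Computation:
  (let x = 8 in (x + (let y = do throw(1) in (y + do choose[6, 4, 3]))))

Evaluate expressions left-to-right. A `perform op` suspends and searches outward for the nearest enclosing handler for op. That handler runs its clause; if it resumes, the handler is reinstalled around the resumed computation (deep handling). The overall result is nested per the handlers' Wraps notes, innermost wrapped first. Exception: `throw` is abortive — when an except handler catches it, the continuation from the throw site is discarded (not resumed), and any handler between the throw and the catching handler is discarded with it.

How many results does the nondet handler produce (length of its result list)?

Step-by-step:
throw(1) @ H1 caught ⇒ 20
H2 returns [20]
H3 returns [[20]]
= [[20]]

Answer: 1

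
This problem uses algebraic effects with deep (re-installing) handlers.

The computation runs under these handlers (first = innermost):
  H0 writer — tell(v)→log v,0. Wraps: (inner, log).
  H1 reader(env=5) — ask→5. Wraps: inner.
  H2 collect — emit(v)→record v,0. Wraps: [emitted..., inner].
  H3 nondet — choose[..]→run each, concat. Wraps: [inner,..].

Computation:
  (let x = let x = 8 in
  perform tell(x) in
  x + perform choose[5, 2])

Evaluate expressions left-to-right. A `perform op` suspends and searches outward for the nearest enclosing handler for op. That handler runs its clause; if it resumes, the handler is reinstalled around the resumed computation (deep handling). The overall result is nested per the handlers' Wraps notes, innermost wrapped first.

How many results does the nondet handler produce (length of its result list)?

Answer: 2

Evaluation trace:
tell(8) @ H0 ⇒ log+=8
choose[5, 2] @ H3
  branch[0] choose=5:
    H0 returns (5, (8))
    H1 returns (5, (8))
    H2 returns [(5, (8))]
    H3 returns [[(5, (8))]]
  branch[1] choose=2:
    H0 returns (2, (8))
    H1 returns (2, (8))
    H2 returns [(2, (8))]
    H3 returns [[(2, (8))]]
= [[(5, (8))], [(2, (8))]]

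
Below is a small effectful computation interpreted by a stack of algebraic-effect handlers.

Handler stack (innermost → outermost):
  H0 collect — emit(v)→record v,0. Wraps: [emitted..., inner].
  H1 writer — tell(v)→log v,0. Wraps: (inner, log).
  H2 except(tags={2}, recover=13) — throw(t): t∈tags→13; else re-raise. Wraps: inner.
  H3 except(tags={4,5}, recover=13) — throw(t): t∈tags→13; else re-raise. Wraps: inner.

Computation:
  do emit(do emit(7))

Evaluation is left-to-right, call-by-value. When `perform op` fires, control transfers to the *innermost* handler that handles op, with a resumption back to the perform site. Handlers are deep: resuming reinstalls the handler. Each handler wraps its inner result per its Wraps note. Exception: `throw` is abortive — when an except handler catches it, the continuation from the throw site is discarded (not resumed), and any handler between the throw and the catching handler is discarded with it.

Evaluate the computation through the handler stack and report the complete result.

Answer: ([7, 0, 0], ())

Step-by-step:
emit(7) @ H0 ⇒ out+=7
emit(0) @ H0 ⇒ out+=0
H0 returns [7, 0, 0]
H1 returns ([7, 0, 0], ())
H2 returns ([7, 0, 0], ())
H3 returns ([7, 0, 0], ())
= ([7, 0, 0], ())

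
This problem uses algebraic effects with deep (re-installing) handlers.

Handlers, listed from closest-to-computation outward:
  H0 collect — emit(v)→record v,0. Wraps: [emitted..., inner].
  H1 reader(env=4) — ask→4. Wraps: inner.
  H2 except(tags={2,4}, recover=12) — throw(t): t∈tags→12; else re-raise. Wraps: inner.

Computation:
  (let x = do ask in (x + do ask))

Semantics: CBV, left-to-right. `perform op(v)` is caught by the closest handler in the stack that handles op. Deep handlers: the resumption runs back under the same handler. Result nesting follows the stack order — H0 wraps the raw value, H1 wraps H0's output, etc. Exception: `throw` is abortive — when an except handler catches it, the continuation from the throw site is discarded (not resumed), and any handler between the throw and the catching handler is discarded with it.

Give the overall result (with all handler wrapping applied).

Answer: [8]

Working:
ask @ H1 ⇒ 4
ask @ H1 ⇒ 4
H0 returns [8]
H1 returns [8]
H2 returns [8]
= [8]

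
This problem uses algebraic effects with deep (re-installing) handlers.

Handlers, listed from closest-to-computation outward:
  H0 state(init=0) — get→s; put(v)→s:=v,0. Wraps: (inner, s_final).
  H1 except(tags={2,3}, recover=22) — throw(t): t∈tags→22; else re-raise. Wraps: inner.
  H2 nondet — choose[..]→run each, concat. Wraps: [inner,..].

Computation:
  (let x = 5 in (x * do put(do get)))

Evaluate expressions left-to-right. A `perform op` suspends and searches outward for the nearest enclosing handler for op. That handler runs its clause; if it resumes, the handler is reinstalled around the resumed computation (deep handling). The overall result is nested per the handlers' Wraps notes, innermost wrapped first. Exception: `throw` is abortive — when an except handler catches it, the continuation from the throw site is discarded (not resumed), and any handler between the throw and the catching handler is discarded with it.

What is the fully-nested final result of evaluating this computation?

Evaluation trace:
get @ H0 ⇒ 0
put(0) @ H0 ⇒ s:=0
H0 returns (0, 0)
H1 returns (0, 0)
H2 returns [(0, 0)]
= [(0, 0)]

Answer: [(0, 0)]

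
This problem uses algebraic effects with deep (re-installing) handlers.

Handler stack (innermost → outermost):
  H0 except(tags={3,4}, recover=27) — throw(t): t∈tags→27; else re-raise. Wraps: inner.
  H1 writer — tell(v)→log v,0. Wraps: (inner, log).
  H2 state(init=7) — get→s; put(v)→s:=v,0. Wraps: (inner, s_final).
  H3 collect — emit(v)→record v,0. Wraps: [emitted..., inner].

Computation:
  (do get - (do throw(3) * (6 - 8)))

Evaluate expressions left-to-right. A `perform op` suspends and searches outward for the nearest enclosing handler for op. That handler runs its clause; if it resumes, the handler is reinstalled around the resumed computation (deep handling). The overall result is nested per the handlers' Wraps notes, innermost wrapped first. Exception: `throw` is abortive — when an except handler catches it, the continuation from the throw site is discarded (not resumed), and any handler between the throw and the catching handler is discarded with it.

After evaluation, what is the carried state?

Answer: 7

Evaluation trace:
get @ H2 ⇒ 7
throw(3) @ H0 caught ⇒ 27
H1 returns (27, ())
H2 returns ((27, ()), 7)
H3 returns [((27, ()), 7)]
= [((27, ()), 7)]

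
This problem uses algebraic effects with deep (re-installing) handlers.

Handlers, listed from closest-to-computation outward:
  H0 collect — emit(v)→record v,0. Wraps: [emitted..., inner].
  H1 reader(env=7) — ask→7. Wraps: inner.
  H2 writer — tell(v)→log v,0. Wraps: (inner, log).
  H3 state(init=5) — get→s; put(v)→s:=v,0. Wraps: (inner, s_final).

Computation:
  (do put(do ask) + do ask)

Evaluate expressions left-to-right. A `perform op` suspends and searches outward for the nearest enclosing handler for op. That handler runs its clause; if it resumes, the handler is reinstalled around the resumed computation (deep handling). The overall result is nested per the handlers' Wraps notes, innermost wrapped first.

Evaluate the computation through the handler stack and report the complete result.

Answer: (([7], ()), 7)

Working:
ask @ H1 ⇒ 7
put(7) @ H3 ⇒ s:=7
ask @ H1 ⇒ 7
H0 returns [7]
H1 returns [7]
H2 returns ([7], ())
H3 returns (([7], ()), 7)
= (([7], ()), 7)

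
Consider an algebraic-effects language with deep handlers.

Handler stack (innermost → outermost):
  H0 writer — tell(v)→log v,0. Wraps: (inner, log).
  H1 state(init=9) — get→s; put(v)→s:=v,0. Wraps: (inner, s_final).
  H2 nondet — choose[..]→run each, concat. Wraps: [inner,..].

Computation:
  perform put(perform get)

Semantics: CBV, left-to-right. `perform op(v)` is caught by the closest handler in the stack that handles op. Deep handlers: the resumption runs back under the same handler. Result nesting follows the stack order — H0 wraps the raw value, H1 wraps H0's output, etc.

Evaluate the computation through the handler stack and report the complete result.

Step-by-step:
get @ H1 ⇒ 9
put(9) @ H1 ⇒ s:=9
H0 returns (0, ())
H1 returns ((0, ()), 9)
H2 returns [((0, ()), 9)]
= [((0, ()), 9)]

Answer: [((0, ()), 9)]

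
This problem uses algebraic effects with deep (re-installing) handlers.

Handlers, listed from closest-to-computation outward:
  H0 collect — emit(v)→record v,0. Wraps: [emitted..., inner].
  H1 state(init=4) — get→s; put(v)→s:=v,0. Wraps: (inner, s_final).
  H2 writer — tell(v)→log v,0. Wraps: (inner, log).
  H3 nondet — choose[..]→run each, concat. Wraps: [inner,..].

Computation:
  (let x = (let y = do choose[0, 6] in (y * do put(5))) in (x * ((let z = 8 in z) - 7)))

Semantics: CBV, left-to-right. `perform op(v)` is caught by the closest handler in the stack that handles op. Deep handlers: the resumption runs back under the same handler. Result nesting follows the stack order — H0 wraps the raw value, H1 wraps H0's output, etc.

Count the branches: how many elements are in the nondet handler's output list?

Answer: 2

Evaluation trace:
choose[0, 6] @ H3
  branch[0] choose=0:
    put(5) @ H1 ⇒ s:=5
    H0 returns [0]
    H1 returns ([0], 5)
    H2 returns (([0], 5), ())
    H3 returns [(([0], 5), ())]
  branch[1] choose=6:
    put(5) @ H1 ⇒ s:=5
    H0 returns [0]
    H1 returns ([0], 5)
    H2 returns (([0], 5), ())
    H3 returns [(([0], 5), ())]
= [(([0], 5), ()), (([0], 5), ())]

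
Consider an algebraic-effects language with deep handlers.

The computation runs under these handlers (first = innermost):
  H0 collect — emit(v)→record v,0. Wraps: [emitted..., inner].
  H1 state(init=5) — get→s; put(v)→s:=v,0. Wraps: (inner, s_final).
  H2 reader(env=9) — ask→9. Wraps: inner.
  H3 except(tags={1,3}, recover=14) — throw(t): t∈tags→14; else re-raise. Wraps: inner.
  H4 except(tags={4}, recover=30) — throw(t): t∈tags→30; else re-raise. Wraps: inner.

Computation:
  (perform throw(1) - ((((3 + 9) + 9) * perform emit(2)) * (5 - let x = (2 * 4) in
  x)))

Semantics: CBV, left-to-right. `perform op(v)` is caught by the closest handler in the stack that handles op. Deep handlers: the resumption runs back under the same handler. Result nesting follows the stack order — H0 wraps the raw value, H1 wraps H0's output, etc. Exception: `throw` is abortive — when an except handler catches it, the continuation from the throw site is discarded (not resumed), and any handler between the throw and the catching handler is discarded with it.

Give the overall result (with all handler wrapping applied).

Answer: 14

Step-by-step:
throw(1) @ H3 caught ⇒ 14
H4 returns 14
= 14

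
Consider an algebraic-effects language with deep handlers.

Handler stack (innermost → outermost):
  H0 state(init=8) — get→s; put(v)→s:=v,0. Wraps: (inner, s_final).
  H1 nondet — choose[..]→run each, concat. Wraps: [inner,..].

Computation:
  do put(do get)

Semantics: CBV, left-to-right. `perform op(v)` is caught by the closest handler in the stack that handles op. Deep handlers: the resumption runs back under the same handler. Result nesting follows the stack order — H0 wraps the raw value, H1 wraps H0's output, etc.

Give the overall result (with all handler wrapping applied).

Answer: [(0, 8)]

Evaluation trace:
get @ H0 ⇒ 8
put(8) @ H0 ⇒ s:=8
H0 returns (0, 8)
H1 returns [(0, 8)]
= [(0, 8)]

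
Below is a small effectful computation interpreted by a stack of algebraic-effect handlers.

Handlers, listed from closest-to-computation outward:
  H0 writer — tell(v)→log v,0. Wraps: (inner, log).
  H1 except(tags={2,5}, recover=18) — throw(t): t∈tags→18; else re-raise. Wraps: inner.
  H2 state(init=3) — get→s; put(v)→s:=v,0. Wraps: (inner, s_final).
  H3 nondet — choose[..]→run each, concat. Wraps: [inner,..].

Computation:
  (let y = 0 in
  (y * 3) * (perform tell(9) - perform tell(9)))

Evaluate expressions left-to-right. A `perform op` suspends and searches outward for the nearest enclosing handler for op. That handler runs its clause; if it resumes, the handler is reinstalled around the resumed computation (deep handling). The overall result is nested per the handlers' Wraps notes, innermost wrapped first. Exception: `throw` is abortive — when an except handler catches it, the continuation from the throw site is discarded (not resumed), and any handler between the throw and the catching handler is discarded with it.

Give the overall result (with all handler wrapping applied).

Step-by-step:
tell(9) @ H0 ⇒ log+=9
tell(9) @ H0 ⇒ log+=9
H0 returns (0, (9, 9))
H1 returns (0, (9, 9))
H2 returns ((0, (9, 9)), 3)
H3 returns [((0, (9, 9)), 3)]
= [((0, (9, 9)), 3)]

Answer: [((0, (9, 9)), 3)]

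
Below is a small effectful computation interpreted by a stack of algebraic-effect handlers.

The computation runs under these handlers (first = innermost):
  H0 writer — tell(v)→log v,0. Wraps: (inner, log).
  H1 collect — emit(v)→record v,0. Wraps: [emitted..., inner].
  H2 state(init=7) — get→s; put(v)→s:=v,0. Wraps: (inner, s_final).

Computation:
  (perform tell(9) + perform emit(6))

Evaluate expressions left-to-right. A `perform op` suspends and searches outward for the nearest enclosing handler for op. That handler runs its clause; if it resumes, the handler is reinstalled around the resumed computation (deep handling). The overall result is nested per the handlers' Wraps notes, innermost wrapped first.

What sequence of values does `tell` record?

Answer: (9)

Evaluation trace:
tell(9) @ H0 ⇒ log+=9
emit(6) @ H1 ⇒ out+=6
H0 returns (0, (9))
H1 returns [6, (0, (9))]
H2 returns ([6, (0, (9))], 7)
= ([6, (0, (9))], 7)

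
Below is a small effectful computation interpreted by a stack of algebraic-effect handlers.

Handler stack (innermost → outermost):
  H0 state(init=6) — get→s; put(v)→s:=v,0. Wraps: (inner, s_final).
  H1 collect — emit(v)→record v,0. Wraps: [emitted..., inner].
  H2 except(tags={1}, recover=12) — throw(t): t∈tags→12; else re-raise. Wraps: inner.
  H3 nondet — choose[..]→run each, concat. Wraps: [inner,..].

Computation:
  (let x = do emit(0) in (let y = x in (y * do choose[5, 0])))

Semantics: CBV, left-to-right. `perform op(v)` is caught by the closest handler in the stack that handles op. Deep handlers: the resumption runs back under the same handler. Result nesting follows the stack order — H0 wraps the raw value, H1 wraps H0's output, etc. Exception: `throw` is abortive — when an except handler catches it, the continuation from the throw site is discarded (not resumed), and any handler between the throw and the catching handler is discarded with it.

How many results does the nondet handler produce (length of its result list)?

Working:
emit(0) @ H1 ⇒ out+=0
choose[5, 0] @ H3
  branch[0] choose=5:
    H0 returns (0, 6)
    H1 returns [0, (0, 6)]
    H2 returns [0, (0, 6)]
    H3 returns [[0, (0, 6)]]
  branch[1] choose=0:
    H0 returns (0, 6)
    H1 returns [0, (0, 6)]
    H2 returns [0, (0, 6)]
    H3 returns [[0, (0, 6)]]
= [[0, (0, 6)], [0, (0, 6)]]

Answer: 2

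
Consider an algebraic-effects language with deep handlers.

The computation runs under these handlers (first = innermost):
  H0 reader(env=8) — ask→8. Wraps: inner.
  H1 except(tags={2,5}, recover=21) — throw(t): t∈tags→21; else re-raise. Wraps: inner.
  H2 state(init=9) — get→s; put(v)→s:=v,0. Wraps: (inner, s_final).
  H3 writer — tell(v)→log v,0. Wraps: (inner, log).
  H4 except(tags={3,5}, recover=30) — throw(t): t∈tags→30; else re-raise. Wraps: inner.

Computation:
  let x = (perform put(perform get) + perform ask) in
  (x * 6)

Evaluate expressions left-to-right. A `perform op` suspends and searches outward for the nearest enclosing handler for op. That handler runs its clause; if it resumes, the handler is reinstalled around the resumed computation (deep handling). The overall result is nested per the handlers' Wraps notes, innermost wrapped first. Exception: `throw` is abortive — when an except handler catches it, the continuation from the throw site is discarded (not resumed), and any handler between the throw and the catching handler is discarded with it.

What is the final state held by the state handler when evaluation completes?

Step-by-step:
get @ H2 ⇒ 9
put(9) @ H2 ⇒ s:=9
ask @ H0 ⇒ 8
H0 returns 48
H1 returns 48
H2 returns (48, 9)
H3 returns ((48, 9), ())
H4 returns ((48, 9), ())
= ((48, 9), ())

Answer: 9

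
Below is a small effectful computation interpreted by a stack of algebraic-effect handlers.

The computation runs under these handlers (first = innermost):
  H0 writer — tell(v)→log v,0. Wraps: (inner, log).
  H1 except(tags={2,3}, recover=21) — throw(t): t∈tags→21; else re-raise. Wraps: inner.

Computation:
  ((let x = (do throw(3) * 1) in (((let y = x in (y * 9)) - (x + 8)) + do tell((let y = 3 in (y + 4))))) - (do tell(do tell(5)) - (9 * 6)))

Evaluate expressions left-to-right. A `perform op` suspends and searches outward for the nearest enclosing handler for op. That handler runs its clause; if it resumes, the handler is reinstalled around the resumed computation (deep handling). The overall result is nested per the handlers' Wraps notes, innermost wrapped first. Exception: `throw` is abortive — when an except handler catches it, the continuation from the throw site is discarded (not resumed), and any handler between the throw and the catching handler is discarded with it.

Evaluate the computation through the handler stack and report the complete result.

Answer: 21

Working:
throw(3) @ H1 caught ⇒ 21
= 21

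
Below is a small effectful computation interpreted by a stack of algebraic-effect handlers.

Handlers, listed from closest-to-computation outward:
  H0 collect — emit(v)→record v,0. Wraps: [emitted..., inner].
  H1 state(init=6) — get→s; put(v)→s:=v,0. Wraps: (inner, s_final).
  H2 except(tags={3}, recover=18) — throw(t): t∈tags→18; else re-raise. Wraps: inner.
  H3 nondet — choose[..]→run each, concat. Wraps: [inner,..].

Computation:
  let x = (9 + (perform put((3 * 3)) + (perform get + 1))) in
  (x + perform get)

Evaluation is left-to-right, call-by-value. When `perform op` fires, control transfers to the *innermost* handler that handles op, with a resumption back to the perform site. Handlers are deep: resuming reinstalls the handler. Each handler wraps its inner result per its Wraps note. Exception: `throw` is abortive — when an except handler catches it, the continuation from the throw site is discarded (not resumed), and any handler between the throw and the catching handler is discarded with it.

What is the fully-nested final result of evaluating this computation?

Answer: [([28], 9)]

Evaluation trace:
put(9) @ H1 ⇒ s:=9
get @ H1 ⇒ 9
get @ H1 ⇒ 9
H0 returns [28]
H1 returns ([28], 9)
H2 returns ([28], 9)
H3 returns [([28], 9)]
= [([28], 9)]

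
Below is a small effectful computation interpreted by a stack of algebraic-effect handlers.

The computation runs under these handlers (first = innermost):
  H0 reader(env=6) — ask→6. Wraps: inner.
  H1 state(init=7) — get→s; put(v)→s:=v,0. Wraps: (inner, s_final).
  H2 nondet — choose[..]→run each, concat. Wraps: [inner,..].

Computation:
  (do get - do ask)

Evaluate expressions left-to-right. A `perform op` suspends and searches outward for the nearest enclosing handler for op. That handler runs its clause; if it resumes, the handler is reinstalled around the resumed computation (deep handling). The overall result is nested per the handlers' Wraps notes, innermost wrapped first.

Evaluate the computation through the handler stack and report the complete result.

Answer: [(1, 7)]

Working:
get @ H1 ⇒ 7
ask @ H0 ⇒ 6
H0 returns 1
H1 returns (1, 7)
H2 returns [(1, 7)]
= [(1, 7)]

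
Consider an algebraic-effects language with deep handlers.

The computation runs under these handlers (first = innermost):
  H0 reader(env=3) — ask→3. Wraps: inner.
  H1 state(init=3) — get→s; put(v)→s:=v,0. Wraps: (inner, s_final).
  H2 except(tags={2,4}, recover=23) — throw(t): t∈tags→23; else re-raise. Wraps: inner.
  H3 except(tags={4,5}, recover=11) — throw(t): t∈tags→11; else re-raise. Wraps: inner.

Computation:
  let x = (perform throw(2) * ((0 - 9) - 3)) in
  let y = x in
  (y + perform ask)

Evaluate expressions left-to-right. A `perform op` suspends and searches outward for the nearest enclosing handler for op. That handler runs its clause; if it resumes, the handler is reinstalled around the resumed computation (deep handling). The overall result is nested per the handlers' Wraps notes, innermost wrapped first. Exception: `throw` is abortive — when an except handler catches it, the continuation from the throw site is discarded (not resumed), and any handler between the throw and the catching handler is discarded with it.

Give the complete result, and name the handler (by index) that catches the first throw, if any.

Evaluation trace:
throw(2) @ H2 caught ⇒ 23
H3 returns 23
= 23

Answer: 23 ; first throw caught by: H2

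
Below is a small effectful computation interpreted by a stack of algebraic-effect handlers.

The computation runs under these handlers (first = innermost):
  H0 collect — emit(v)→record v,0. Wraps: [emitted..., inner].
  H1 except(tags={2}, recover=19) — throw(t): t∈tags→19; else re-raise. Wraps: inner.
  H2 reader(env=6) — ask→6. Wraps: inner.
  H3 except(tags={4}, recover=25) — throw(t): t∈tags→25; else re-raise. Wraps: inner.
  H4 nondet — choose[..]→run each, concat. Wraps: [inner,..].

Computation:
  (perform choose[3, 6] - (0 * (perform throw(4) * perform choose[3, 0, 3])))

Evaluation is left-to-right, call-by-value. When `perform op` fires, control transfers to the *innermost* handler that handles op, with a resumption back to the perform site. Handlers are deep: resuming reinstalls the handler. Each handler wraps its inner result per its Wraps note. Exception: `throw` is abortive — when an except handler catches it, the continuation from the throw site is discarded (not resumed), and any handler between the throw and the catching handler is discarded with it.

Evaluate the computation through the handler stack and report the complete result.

Answer: [25, 25]

Working:
choose[3, 6] @ H4
  branch[0] choose=3:
    throw(4) @ H1 re-raised
    throw(4) @ H3 caught ⇒ 25
    H4 returns [25]
  branch[1] choose=6:
    throw(4) @ H1 re-raised
    throw(4) @ H3 caught ⇒ 25
    H4 returns [25]
= [25, 25]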